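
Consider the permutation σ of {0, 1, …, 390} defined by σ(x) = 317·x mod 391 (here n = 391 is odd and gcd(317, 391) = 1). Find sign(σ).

-1

Trace 208: π^k(208) = [208, 248, 25, 105, 50, 210, 100] for k=0..6.
Cycle lengths of π_317 on ℤ/391ℤ: [176, 176, 16, 11, 11, 1]; 6 cycles in total.
With 6 cycles on 391 points, sign = (−1)^{391−6} = -1.
Via Zolotarev, sign(π_{317}) = (317|391) = -1.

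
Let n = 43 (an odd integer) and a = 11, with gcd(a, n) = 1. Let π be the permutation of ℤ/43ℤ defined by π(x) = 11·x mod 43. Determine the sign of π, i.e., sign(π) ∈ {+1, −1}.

+1

Start at x=16: 16 → 4 → 1 → 11 → 35 → 41 → 21 → 16 (one orbit).
π_11 has 7 disjoint cycles with lengths [7, 7, 7, 7, 7, 7, 1] on {0,…,42}.
With 7 cycles on 43 points, sign = (−1)^{43−7} = +1.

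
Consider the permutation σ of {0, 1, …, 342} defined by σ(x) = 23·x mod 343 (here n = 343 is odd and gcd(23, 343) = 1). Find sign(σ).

+1

Start at x=298: 298 → 337 → 205 → 256 → 57 → 282 → 312 → … (one orbit).
The orbit structure of x ↦ 23x mod 343: 7 orbits of sizes [147, 147, 21, 21, 3, 3, 1].
343 − 7 = 336 transpositions; sign(π) = (−1)^336 = +1.
Zolotarev: (23|343) = +1, matching the cycle-count sign.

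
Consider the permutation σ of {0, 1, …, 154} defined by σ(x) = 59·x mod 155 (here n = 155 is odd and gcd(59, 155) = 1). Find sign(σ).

Trace 149: π^k(149) = [149, 111, 39, 131, 134, 1, 59] for k=0..6.
9 cycles of lengths [30, 30, 30, 30, 15, 15, 2, 2, 1].
n − c = 155 − 9 = 146; sign = (−1)^146 = +1.
(59|155)_J = +1 (Zolotarev's lemma cross-check).

+1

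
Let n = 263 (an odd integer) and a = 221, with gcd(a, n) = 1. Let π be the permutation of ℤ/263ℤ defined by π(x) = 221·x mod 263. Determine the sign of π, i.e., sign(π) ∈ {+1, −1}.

+1

Trace 151: π^k(151) = [151, 233, 208, 206, 27, 181, 25] for k=0..6.
π_221 has 3 disjoint cycles with lengths [131, 131, 1] on {0,…,262}.
With 3 cycles on 263 points, sign = (−1)^{263−3} = +1.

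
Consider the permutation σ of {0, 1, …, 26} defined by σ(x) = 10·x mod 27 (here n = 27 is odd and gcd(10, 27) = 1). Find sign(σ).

+1

Trace 19: π^k(19) = [19, 1, 10] for k=0..2.
π_10 has 15 disjoint cycles with lengths [3, 3, 3, 3, 3, 3, 1, 1, 1, 1, 1, 1, 1, 1, 1] on {0,…,26}.
sign(π) = (−1)^{n − #cycles} = (−1)^{27−15} = (−1)^12 = +1.
(10|27)_J = +1 (Zolotarev's lemma cross-check).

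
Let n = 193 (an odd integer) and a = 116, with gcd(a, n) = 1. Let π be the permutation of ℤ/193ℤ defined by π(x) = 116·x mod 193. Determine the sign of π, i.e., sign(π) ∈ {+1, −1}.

Start at x=103: 103 → 175 → 35 → 7 → 40 → 8 → 156 → … (one orbit).
2 cycles of lengths [192, 1].
n − c = 193 − 2 = 191; sign = (−1)^191 = -1.

-1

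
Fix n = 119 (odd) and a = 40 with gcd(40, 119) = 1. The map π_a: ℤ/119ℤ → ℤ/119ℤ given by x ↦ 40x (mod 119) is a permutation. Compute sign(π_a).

Orbit of 30 under x↦40x: [30, 10, 43, 54, 18, 6, 2]… (length divides ord_119(40)).
5 cycles of lengths [48, 48, 16, 6, 1].
sign(π) = (−1)^{n − #cycles} = (−1)^{119−5} = (−1)^114 = +1.
The Jacobi symbol (40|119) = +1 (Zolotarev) agrees.

+1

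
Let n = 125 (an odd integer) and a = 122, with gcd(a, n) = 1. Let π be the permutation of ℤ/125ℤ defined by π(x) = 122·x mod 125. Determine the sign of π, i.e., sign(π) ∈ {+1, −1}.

-1

Trace 83: π^k(83) = [83, 1, 122, 9, 98, 81, 7] for k=0..6.
Cycle lengths of π_122 on ℤ/125ℤ: [100, 20, 4, 1]; 4 cycles in total.
4 cycles on 125: each ℓ→(−1)^(ℓ−1), product (−1)^121 = -1.
The Jacobi symbol (122|125) = -1 (Zolotarev) agrees.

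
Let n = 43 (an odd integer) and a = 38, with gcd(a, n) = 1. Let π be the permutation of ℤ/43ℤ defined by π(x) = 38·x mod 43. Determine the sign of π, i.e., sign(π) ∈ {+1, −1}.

Orbit of 41 under x↦38x: [41, 10, 36, 35, 40, 15, 11]… (length divides ord_43(38)).
Decompose π into cycles: lengths [21, 21, 1] (3 cycles, including the fixed point 0).
Σ(ℓ_i−1) = 43−3 = 40; sign = (−1)^40 = +1.
The Jacobi symbol (38|43) = +1 (Zolotarev) agrees.

+1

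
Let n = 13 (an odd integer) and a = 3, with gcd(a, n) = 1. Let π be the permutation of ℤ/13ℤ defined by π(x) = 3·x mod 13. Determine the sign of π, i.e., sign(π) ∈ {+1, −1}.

Orbit of 9 under x↦3x: [9, 1, 3]… (length divides ord_13(3)).
Cycle lengths of π_3 on ℤ/13ℤ: [3, 3, 3, 3, 1]; 5 cycles in total.
sign(π) = (−1)^{n − #cycles} = (−1)^{13−5} = (−1)^8 = +1.
Zolotarev: (3|13) = +1, matching the cycle-count sign.

+1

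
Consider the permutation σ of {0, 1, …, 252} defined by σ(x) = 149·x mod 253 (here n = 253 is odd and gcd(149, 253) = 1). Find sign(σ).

+1

Orbit of 90 under x↦149x: [90, 1, 149, 190, 227, 174, 120]… (length divides ord_253(149)).
Cycle lengths of π_149 on ℤ/253ℤ: [110, 110, 22, 10, 1]; 5 cycles in total.
n − c = 253 − 5 = 248; sign = (−1)^248 = +1.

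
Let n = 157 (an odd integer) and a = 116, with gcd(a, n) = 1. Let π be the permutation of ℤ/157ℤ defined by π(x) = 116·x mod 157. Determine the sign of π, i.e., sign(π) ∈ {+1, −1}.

-1

Orbit of 28 under x↦116x: [28, 108, 125, 56, 59, 93, 112]… (length divides ord_157(116)).
Decompose π into cycles: lengths [52, 52, 52, 1] (4 cycles, including the fixed point 0).
sign(π) = (−1)^{n − #cycles} = (−1)^{157−4} = (−1)^153 = -1.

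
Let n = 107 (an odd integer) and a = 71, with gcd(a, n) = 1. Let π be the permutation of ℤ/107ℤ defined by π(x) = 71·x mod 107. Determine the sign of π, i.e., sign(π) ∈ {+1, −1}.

-1

Start at x=62: 62 → 15 → 102 → 73 → 47 → 20 → 29 → … (one orbit).
The orbit structure of x ↦ 71x mod 107: 2 orbits of sizes [106, 1].
2 cycles on 107: each ℓ→(−1)^(ℓ−1), product (−1)^105 = -1.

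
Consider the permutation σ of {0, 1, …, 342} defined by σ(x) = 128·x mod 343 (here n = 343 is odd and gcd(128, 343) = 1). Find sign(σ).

+1

Trace 246: π^k(246) = [246, 275, 214, 295, 30, 67, 1] for k=0..6.
π_128 has 31 disjoint cycles with lengths [21, 21, 21, 21, 21, 21, 21, 21, 21, 21, 21, 21, 21, 21, 3, 3, 3, 3, 3, 3, 3, 3, 3, 3, 3, 3, 3, 3, 3, 3, 1] on {0,…,342}.
343 − 31 = 312 transpositions; sign(π) = (−1)^312 = +1.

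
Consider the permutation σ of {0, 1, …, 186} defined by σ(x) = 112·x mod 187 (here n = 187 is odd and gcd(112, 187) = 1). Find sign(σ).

Orbit of 184 under x↦112x: [184, 38, 142, 9, 73, 135, 160]… (length divides ord_187(112)).
Decompose π into cycles: lengths [80, 80, 16, 10, 1] (5 cycles, including the fixed point 0).
n − c = 187 − 5 = 182; sign = (−1)^182 = +1.
(112|187)_J = +1 (Zolotarev's lemma cross-check).

+1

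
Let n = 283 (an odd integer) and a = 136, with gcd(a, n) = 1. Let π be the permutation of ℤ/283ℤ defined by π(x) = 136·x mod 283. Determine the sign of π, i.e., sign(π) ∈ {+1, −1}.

+1

Orbit of 95 under x↦136x: [95, 185, 256, 7, 103, 141, 215]… (length divides ord_283(136)).
3 cycles of lengths [141, 141, 1].
n − c = 283 − 3 = 280; sign = (−1)^280 = +1.
The Jacobi symbol (136|283) = +1 (Zolotarev) agrees.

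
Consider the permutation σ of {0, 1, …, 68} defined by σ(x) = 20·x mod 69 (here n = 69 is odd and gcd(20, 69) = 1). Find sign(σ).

Trace 65: π^k(65) = [65, 58, 56, 16, 44, 52, 5] for k=0..6.
The orbit structure of x ↦ 20x mod 69: 5 orbits of sizes [22, 22, 22, 2, 1].
n − c = 69 − 5 = 64; sign = (−1)^64 = +1.

+1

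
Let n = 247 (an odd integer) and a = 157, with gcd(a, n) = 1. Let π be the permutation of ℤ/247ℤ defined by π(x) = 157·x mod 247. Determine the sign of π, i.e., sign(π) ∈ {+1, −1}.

Orbit of 144 under x↦157x: [144, 131, 66, 235, 92, 118, 1]… (length divides ord_247(157)).
39 cycles of lengths [9, 9, 9, 9, 9, 9, 9, 9, 9, 9, 9, 9, 9, 9, 9, 9, 9, 9, 9, 9, 9, 9, 9, 9, 9, 9, 1, 1, 1, 1, 1, 1, 1, 1, 1, 1, 1, 1, 1].
n − c = 247 − 39 = 208; sign = (−1)^208 = +1.

+1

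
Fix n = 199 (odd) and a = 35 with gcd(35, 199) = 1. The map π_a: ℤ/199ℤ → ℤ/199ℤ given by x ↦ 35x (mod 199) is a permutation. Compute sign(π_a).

Trace 165: π^k(165) = [165, 4, 140, 124, 161, 63, 16] for k=0..6.
Decompose π into cycles: lengths [99, 99, 1] (3 cycles, including the fixed point 0).
3 cycles on 199: each ℓ→(−1)^(ℓ−1), product (−1)^196 = +1.

+1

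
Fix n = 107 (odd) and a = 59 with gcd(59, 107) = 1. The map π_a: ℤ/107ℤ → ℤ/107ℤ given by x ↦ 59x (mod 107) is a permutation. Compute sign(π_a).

-1

Trace 31: π^k(31) = [31, 10, 55, 35, 32, 69, 5] for k=0..6.
2 cycles of lengths [106, 1].
107 − 2 = 105 transpositions; sign(π) = (−1)^105 = -1.
The Jacobi symbol (59|107) = -1 (Zolotarev) agrees.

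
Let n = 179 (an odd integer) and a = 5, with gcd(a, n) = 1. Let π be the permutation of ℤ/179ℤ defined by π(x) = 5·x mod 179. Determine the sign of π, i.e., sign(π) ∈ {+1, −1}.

Trace 15: π^k(15) = [15, 75, 17, 85, 67, 156, 64] for k=0..6.
Cycle type of π: 89×2 + 1; total 3 cycles.
sign(π) = (−1)^{n − #cycles} = (−1)^{179−3} = (−1)^176 = +1.

+1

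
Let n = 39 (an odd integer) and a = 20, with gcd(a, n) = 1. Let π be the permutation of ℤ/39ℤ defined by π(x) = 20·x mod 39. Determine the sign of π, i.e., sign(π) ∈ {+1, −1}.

+1

Orbit of 10 under x↦20x: [10, 5, 22, 11, 25, 32, 16]… (length divides ord_39(20)).
Decompose π into cycles: lengths [12, 12, 12, 2, 1] (5 cycles, including the fixed point 0).
n − c = 39 − 5 = 34; sign = (−1)^34 = +1.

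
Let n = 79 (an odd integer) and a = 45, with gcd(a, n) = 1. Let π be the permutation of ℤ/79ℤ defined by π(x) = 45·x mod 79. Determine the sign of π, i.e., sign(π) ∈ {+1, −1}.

Start at x=52: 52 → 49 → 72 → 1 → 45 → 50 → 38 → … (one orbit).
Cycle lengths of π_45 on ℤ/79ℤ: [39, 39, 1]; 3 cycles in total.
sign(π) = (−1)^{n − #cycles} = (−1)^{79−3} = (−1)^76 = +1.
Via Zolotarev, sign(π_{45}) = (45|79) = +1.

+1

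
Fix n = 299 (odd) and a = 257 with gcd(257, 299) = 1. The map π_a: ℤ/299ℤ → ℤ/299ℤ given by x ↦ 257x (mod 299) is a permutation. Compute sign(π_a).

Orbit of 127 under x↦257x: [127, 48, 77, 55, 82, 144, 231]… (length divides ord_299(257)).
π_257 has 9 disjoint cycles with lengths [66, 66, 66, 66, 11, 11, 6, 6, 1] on {0,…,298}.
sign(π) = (−1)^{n − #cycles} = (−1)^{299−9} = (−1)^290 = +1.

+1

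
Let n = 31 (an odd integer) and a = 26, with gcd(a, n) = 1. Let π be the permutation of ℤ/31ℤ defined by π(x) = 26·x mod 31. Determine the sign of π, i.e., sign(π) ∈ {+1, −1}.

-1

Start at x=1: 1 → 26 → 25 → 30 → 5 → 6 → 1 (one orbit).
π_26 has 6 disjoint cycles with lengths [6, 6, 6, 6, 6, 1] on {0,…,30}.
6 cycles on 31: each ℓ→(−1)^(ℓ−1), product (−1)^25 = -1.
Zolotarev: (26|31) = -1, matching the cycle-count sign.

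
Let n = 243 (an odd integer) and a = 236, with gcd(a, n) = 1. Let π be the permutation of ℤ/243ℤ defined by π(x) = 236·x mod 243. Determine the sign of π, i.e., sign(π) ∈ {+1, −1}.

-1

Orbit of 131 under x↦236x: [131, 55, 101, 22, 89, 106, 230]… (length divides ord_243(236)).
Decompose π into cycles: lengths [162, 54, 18, 6, 2, 1] (6 cycles, including the fixed point 0).
243 − 6 = 237 transpositions; sign(π) = (−1)^237 = -1.
The Jacobi symbol (236|243) = -1 (Zolotarev) agrees.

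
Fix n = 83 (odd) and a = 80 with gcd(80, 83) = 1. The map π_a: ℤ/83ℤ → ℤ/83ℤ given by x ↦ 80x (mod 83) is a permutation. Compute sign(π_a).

-1

Start at x=14: 14 → 41 → 43 → 37 → 55 → 1 → 80 → … (one orbit).
π_80 has 2 disjoint cycles with lengths [82, 1] on {0,…,82}.
n − c = 83 − 2 = 81; sign = (−1)^81 = -1.
Via Zolotarev, sign(π_{80}) = (80|83) = -1.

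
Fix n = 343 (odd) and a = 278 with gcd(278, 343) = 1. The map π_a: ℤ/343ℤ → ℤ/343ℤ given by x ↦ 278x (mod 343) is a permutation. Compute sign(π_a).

-1

Start at x=136: 136 → 78 → 75 → 270 → 286 → 275 → 304 → … (one orbit).
Cycle type of π: 294 + 42 + 6 + 1; total 4 cycles.
4 cycles on 343: each ℓ→(−1)^(ℓ−1), product (−1)^339 = -1.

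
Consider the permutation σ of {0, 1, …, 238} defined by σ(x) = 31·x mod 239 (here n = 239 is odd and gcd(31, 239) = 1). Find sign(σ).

+1

Start at x=48: 48 → 54 → 1 → 31 → 5 → 155 → 25 → … (one orbit).
Cycle lengths of π_31 on ℤ/239ℤ: [119, 119, 1]; 3 cycles in total.
Σ(ℓ_i−1) = 239−3 = 236; sign = (−1)^236 = +1.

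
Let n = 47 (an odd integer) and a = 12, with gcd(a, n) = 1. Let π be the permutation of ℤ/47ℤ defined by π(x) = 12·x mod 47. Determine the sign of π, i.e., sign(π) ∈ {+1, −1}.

+1

Orbit of 27 under x↦12x: [27, 42, 34, 32, 8, 2, 24]… (length divides ord_47(12)).
The orbit structure of x ↦ 12x mod 47: 3 orbits of sizes [23, 23, 1].
47 − 3 = 44 transpositions; sign(π) = (−1)^44 = +1.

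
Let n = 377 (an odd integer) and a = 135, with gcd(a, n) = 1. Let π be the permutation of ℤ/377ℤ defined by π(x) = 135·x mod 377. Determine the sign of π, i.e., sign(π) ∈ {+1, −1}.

Trace 313: π^k(313) = [313, 31, 38, 229, 1, 135, 129] for k=0..6.
17 cycles of lengths [28, 28, 28, 28, 28, 28, 28, 28, 28, 28, 28, 28, 28, 4, 4, 4, 1].
Σ(ℓ_i−1) = 377−17 = 360; sign = (−1)^360 = +1.
Via Zolotarev, sign(π_{135}) = (135|377) = +1.

+1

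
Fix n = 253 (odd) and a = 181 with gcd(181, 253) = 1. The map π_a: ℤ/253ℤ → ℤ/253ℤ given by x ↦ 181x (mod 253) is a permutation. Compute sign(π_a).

-1

Start at x=31: 31 → 45 → 49 → 14 → 4 → 218 → 243 → … (one orbit).
Cycle type of π: 110×2 + 22 + 5×2 + 1; total 6 cycles.
6 cycles on 253: each ℓ→(−1)^(ℓ−1), product (−1)^247 = -1.
Via Zolotarev, sign(π_{181}) = (181|253) = -1.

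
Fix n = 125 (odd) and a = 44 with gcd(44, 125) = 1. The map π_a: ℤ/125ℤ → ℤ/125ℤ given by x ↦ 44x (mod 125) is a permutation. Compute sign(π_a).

Start at x=51: 51 → 119 → 111 → 9 → 21 → 49 → 31 → … (one orbit).
Cycle lengths of π_44 on ℤ/125ℤ: [50, 50, 10, 10, 2, 2, 1]; 7 cycles in total.
sign(π) = (−1)^{n − #cycles} = (−1)^{125−7} = (−1)^118 = +1.
Zolotarev: (44|125) = +1, matching the cycle-count sign.

+1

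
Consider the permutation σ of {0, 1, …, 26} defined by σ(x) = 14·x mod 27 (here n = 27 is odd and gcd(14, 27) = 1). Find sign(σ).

Orbit of 16 under x↦14x: [16, 8, 4, 2, 1, 14, 7]… (length divides ord_27(14)).
π_14 has 4 disjoint cycles with lengths [18, 6, 2, 1] on {0,…,26}.
sign(π) = (−1)^{n − #cycles} = (−1)^{27−4} = (−1)^23 = -1.

-1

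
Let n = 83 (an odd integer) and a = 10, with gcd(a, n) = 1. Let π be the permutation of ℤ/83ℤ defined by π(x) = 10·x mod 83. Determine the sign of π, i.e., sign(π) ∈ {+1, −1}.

+1

Orbit of 64 under x↦10x: [64, 59, 9, 7, 70, 36, 28]… (length divides ord_83(10)).
Cycle type of π: 41×2 + 1; total 3 cycles.
sign(π) = (−1)^{n − #cycles} = (−1)^{83−3} = (−1)^80 = +1.
The Jacobi symbol (10|83) = +1 (Zolotarev) agrees.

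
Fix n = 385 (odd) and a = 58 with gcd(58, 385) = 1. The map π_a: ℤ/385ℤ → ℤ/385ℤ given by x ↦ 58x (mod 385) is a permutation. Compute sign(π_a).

-1

Orbit of 92 under x↦58x: [92, 331, 333, 64, 247, 81, 78]… (length divides ord_385(58)).
The orbit structure of x ↦ 58x mod 385: 18 orbits of sizes [60, 60, 60, 60, 20, 20, 15, 15, 15, 15, 12, 12, 5, 5, 4, 3, 3, 1].
18 cycles on 385: each ℓ→(−1)^(ℓ−1), product (−1)^367 = -1.
(58|385)_J = -1 (Zolotarev's lemma cross-check).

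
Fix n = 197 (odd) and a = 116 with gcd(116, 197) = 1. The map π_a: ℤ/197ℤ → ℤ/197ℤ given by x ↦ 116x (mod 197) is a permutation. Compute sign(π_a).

+1

Start at x=127: 127 → 154 → 134 → 178 → 160 → 42 → 144 → … (one orbit).
Cycle type of π: 98×2 + 1; total 3 cycles.
197 − 3 = 194 transpositions; sign(π) = (−1)^194 = +1.
Zolotarev: (116|197) = +1, matching the cycle-count sign.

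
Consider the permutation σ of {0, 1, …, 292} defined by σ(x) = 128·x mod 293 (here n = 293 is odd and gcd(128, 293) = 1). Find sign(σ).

-1

Start at x=269: 269 → 151 → 283 → 185 → 240 → 248 → 100 → … (one orbit).
π_128 has 2 disjoint cycles with lengths [292, 1] on {0,…,292}.
n − c = 293 − 2 = 291; sign = (−1)^291 = -1.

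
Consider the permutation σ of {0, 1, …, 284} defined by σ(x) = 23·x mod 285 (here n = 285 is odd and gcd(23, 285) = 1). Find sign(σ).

Start at x=83: 83 → 199 → 17 → 106 → 158 → 214 → 77 → … (one orbit).
Decompose π into cycles: lengths [36, 36, 36, 36, 36, 36, 18, 18, 9, 9, 4, 4, 4, 2, 1] (15 cycles, including the fixed point 0).
sign(π) = (−1)^{n − #cycles} = (−1)^{285−15} = (−1)^270 = +1.
Check: (23/285) = +1 by Zolotarev.

+1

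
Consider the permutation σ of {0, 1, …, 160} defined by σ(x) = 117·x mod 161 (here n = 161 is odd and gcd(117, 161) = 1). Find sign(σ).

-1

Orbit of 101 under x↦117x: [101, 64, 82, 95, 6, 58, 24]… (length divides ord_161(117)).
Decompose π into cycles: lengths [66, 66, 11, 11, 6, 1] (6 cycles, including the fixed point 0).
6 cycles on 161: each ℓ→(−1)^(ℓ−1), product (−1)^155 = -1.
Check: (117/161) = -1 by Zolotarev.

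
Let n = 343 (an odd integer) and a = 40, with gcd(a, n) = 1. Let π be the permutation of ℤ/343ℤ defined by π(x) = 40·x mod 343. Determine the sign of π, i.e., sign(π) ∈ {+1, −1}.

-1

Start at x=341: 341 → 263 → 230 → 282 → 304 → 155 → 26 → … (one orbit).
4 cycles of lengths [294, 42, 6, 1].
4 cycles on 343: each ℓ→(−1)^(ℓ−1), product (−1)^339 = -1.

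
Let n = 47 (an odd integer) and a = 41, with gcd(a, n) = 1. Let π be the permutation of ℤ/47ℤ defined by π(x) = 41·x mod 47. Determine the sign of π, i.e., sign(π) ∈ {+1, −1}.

-1

Orbit of 31 under x↦41x: [31, 2, 35, 25, 38, 7, 5]… (length divides ord_47(41)).
Cycle type of π: 46 + 1; total 2 cycles.
sign(π) = (−1)^{n − #cycles} = (−1)^{47−2} = (−1)^45 = -1.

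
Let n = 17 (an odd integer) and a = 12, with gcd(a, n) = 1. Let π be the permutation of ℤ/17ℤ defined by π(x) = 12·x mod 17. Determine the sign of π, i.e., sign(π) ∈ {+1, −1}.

Orbit of 5 under x↦12x: [5, 9, 6, 4, 14, 15, 10]… (length divides ord_17(12)).
Cycle lengths of π_12 on ℤ/17ℤ: [16, 1]; 2 cycles in total.
Σ(ℓ_i−1) = 17−2 = 15; sign = (−1)^15 = -1.
The Jacobi symbol (12|17) = -1 (Zolotarev) agrees.

-1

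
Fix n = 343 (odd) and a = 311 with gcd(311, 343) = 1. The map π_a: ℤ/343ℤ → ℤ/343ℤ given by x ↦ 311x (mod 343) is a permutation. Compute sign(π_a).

-1

Trace 218: π^k(218) = [218, 227, 282, 237, 305, 187, 190] for k=0..6.
π_311 has 4 disjoint cycles with lengths [294, 42, 6, 1] on {0,…,342}.
With 4 cycles on 343 points, sign = (−1)^{343−4} = -1.
Check: (311/343) = -1 by Zolotarev.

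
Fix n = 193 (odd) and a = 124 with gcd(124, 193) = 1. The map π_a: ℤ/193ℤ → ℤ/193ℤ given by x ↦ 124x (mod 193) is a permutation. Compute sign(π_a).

Orbit of 143 under x↦124x: [143, 169, 112, 185, 166, 126, 184]… (length divides ord_193(124)).
Cycle type of π: 32×6 + 1; total 7 cycles.
Σ(ℓ_i−1) = 193−7 = 186; sign = (−1)^186 = +1.
(124|193)_J = +1 (Zolotarev's lemma cross-check).

+1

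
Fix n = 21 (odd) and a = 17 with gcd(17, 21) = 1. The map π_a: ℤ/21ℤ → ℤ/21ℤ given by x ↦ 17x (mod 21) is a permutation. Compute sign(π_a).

+1

Start at x=20: 20 → 4 → 5 → 1 → 17 → 16 → 20 (one orbit).
π_17 has 5 disjoint cycles with lengths [6, 6, 6, 2, 1] on {0,…,20}.
sign(π) = (−1)^{n − #cycles} = (−1)^{21−5} = (−1)^16 = +1.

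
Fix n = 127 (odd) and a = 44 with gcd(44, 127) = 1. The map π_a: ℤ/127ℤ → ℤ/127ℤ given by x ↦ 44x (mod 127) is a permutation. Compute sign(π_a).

+1

Start at x=31: 31 → 94 → 72 → 120 → 73 → 37 → 104 → … (one orbit).
The orbit structure of x ↦ 44x mod 127: 3 orbits of sizes [63, 63, 1].
3 cycles on 127: each ℓ→(−1)^(ℓ−1), product (−1)^124 = +1.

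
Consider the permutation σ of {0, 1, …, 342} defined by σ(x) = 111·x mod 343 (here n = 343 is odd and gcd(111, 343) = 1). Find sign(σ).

-1

Start at x=237: 237 → 239 → 118 → 64 → 244 → 330 → 272 → … (one orbit).
The orbit structure of x ↦ 111x mod 343: 10 orbits of sizes [98, 98, 98, 14, 14, 14, 2, 2, 2, 1].
With 10 cycles on 343 points, sign = (−1)^{343−10} = -1.
Via Zolotarev, sign(π_{111}) = (111|343) = -1.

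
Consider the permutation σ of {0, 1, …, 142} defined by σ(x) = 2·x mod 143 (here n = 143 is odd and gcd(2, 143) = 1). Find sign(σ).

Orbit of 2 under x↦2x: [2, 4, 8, 16, 32, 64, 128]… (length divides ord_143(2)).
Cycle type of π: 60×2 + 12 + 10 + 1; total 5 cycles.
sign(π) = (−1)^{n − #cycles} = (−1)^{143−5} = (−1)^138 = +1.

+1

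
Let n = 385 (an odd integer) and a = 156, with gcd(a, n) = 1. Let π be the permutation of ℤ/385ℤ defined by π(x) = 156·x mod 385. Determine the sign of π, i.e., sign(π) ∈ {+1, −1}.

-1

Orbit of 296 under x↦156x: [296, 361, 106, 366, 116, 1, 156]… (length divides ord_385(156)).
Decompose π into cycles: lengths [30, 30, 30, 30, 30, 30, 30, 30, 30, 30, 10, 10, 10, 10, 10, 3, 3, 3, 3, 3, 3, 3, 3, 3, 3, 1, 1, 1, 1, 1] (30 cycles, including the fixed point 0).
30 cycles on 385: each ℓ→(−1)^(ℓ−1), product (−1)^355 = -1.
Check: (156/385) = -1 by Zolotarev.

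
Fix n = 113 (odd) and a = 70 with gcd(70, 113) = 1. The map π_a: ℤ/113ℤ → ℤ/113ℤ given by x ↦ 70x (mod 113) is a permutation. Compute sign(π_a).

Start at x=46: 46 → 56 → 78 → 36 → 34 → 7 → 38 → … (one orbit).
Decompose π into cycles: lengths [112, 1] (2 cycles, including the fixed point 0).
Σ(ℓ_i−1) = 113−2 = 111; sign = (−1)^111 = -1.
(70|113)_J = -1 (Zolotarev's lemma cross-check).

-1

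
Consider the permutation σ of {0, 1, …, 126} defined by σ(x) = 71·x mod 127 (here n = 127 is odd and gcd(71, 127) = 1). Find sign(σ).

Orbit of 84 under x↦71x: [84, 122, 26, 68, 2, 15, 49]… (length divides ord_127(71)).
3 cycles of lengths [63, 63, 1].
3 cycles on 127: each ℓ→(−1)^(ℓ−1), product (−1)^124 = +1.

+1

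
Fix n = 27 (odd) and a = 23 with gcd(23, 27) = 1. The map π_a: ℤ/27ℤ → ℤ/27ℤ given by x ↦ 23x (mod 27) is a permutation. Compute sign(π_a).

Trace 5: π^k(5) = [5, 7, 26, 4, 11, 10, 14] for k=0..6.
Decompose π into cycles: lengths [18, 6, 2, 1] (4 cycles, including the fixed point 0).
With 4 cycles on 27 points, sign = (−1)^{27−4} = -1.

-1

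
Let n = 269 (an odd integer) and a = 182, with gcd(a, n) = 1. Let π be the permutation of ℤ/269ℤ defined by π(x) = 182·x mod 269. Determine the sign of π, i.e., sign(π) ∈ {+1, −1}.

+1

Trace 214: π^k(214) = [214, 212, 117, 43, 25, 246, 118] for k=0..6.
Cycle lengths of π_182 on ℤ/269ℤ: [134, 134, 1]; 3 cycles in total.
n − c = 269 − 3 = 266; sign = (−1)^266 = +1.
Check: (182/269) = +1 by Zolotarev.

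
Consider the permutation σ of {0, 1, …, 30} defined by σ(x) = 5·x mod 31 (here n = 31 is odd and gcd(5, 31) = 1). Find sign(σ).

+1

Trace 1: π^k(1) = [1, 5, 25] for k=0..2.
11 cycles of lengths [3, 3, 3, 3, 3, 3, 3, 3, 3, 3, 1].
sign(π) = (−1)^{n − #cycles} = (−1)^{31−11} = (−1)^20 = +1.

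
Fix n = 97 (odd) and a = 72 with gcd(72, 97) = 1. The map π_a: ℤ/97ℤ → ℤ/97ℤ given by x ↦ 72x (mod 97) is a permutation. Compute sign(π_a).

+1

Start at x=62: 62 → 2 → 47 → 86 → 81 → 12 → 88 → … (one orbit).
π_72 has 3 disjoint cycles with lengths [48, 48, 1] on {0,…,96}.
sign(π) = (−1)^{n − #cycles} = (−1)^{97−3} = (−1)^94 = +1.
Zolotarev: (72|97) = +1, matching the cycle-count sign.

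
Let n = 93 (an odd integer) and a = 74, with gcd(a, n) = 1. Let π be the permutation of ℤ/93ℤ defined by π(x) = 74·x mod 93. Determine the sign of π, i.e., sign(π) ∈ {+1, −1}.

+1

Start at x=70: 70 → 65 → 67 → 29 → 7 → 53 → 16 → … (one orbit).
π_74 has 5 disjoint cycles with lengths [30, 30, 30, 2, 1] on {0,…,92}.
sign(π) = (−1)^{n − #cycles} = (−1)^{93−5} = (−1)^88 = +1.
Check: (74/93) = +1 by Zolotarev.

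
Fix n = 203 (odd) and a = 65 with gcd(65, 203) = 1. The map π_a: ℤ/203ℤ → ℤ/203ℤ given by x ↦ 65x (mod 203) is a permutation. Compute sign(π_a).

Trace 36: π^k(36) = [36, 107, 53, 197, 16, 25, 1] for k=0..6.
The orbit structure of x ↦ 65x mod 203: 15 orbits of sizes [21, 21, 21, 21, 21, 21, 21, 21, 7, 7, 7, 7, 3, 3, 1].
203 − 15 = 188 transpositions; sign(π) = (−1)^188 = +1.
Zolotarev: (65|203) = +1, matching the cycle-count sign.

+1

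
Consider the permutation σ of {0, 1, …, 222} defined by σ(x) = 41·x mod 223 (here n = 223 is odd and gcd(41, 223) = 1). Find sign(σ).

Orbit of 128 under x↦41x: [128, 119, 196, 8, 105, 68, 112]… (length divides ord_223(41)).
Cycle lengths of π_41 on ℤ/223ℤ: [37, 37, 37, 37, 37, 37, 1]; 7 cycles in total.
With 7 cycles on 223 points, sign = (−1)^{223−7} = +1.
Via Zolotarev, sign(π_{41}) = (41|223) = +1.

+1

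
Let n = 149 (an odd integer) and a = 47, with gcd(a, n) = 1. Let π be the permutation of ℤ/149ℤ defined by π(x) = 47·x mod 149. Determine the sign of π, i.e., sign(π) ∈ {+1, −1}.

+1

Trace 112: π^k(112) = [112, 49, 68, 67, 20, 46, 76] for k=0..6.
3 cycles of lengths [74, 74, 1].
sign(π) = (−1)^{n − #cycles} = (−1)^{149−3} = (−1)^146 = +1.
(47|149)_J = +1 (Zolotarev's lemma cross-check).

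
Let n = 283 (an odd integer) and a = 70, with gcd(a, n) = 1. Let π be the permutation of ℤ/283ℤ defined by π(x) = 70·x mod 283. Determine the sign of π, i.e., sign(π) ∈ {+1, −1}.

Trace 233: π^k(233) = [233, 179, 78, 83, 150, 29, 49] for k=0..6.
π_70 has 3 disjoint cycles with lengths [141, 141, 1] on {0,…,282}.
Σ(ℓ_i−1) = 283−3 = 280; sign = (−1)^280 = +1.

+1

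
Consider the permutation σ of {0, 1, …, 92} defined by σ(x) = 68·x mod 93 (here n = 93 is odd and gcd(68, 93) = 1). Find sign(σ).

Trace 26: π^k(26) = [26, 1, 68, 67, 92, 25] for k=0..5.
Cycle lengths of π_68 on ℤ/93ℤ: [6, 6, 6, 6, 6, 6, 6, 6, 6, 6, 6, 6, 6, 6, 6, 2, 1]; 17 cycles in total.
sign(π) = (−1)^{n − #cycles} = (−1)^{93−17} = (−1)^76 = +1.
The Jacobi symbol (68|93) = +1 (Zolotarev) agrees.

+1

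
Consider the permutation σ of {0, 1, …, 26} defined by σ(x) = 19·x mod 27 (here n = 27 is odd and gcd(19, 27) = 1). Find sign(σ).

+1

Start at x=19: 19 → 10 → 1 → 19 (one orbit).
π_19 has 15 disjoint cycles with lengths [3, 3, 3, 3, 3, 3, 1, 1, 1, 1, 1, 1, 1, 1, 1] on {0,…,26}.
15 cycles on 27: each ℓ→(−1)^(ℓ−1), product (−1)^12 = +1.
(19|27)_J = +1 (Zolotarev's lemma cross-check).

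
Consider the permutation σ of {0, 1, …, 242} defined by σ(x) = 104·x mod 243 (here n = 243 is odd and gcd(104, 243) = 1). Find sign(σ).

-1

Trace 92: π^k(92) = [92, 91, 230, 106, 89, 22, 101] for k=0..6.
Decompose π into cycles: lengths [162, 54, 18, 6, 2, 1] (6 cycles, including the fixed point 0).
n − c = 243 − 6 = 237; sign = (−1)^237 = -1.
(104|243)_J = -1 (Zolotarev's lemma cross-check).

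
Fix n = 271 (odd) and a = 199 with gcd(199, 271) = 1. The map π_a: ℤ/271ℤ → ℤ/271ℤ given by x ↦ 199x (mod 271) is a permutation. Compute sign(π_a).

Trace 154: π^k(154) = [154, 23, 241, 263, 34, 262, 106] for k=0..6.
Cycle lengths of π_199 on ℤ/271ℤ: [90, 90, 90, 1]; 4 cycles in total.
271 − 4 = 267 transpositions; sign(π) = (−1)^267 = -1.
Via Zolotarev, sign(π_{199}) = (199|271) = -1.

-1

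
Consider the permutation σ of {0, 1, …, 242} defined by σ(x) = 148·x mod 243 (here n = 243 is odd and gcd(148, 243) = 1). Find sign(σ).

Trace 145: π^k(145) = [145, 76, 70, 154, 193, 133, 1] for k=0..6.
11 cycles of lengths [81, 81, 27, 27, 9, 9, 3, 3, 1, 1, 1].
With 11 cycles on 243 points, sign = (−1)^{243−11} = +1.
Check: (148/243) = +1 by Zolotarev.

+1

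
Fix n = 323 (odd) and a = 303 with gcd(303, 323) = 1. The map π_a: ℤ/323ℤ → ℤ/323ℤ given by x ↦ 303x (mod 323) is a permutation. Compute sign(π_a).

Trace 115: π^k(115) = [115, 284, 134, 227, 305, 37, 229] for k=0..6.
Decompose π into cycles: lengths [16, 16, 16, 16, 16, 16, 16, 16, 16, 16, 16, 16, 16, 16, 16, 16, 16, 16, 16, 2, 2, 2, 2, 2, 2, 2, 2, 2, 1] (29 cycles, including the fixed point 0).
29 cycles on 323: each ℓ→(−1)^(ℓ−1), product (−1)^294 = +1.

+1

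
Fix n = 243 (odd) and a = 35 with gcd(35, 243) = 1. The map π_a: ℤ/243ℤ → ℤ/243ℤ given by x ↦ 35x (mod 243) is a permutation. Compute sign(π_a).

-1

Trace 143: π^k(143) = [143, 145, 215, 235, 206, 163, 116] for k=0..6.
The orbit structure of x ↦ 35x mod 243: 14 orbits of sizes [54, 54, 54, 18, 18, 18, 6, 6, 6, 2, 2, 2, 2, 1].
14 cycles on 243: each ℓ→(−1)^(ℓ−1), product (−1)^229 = -1.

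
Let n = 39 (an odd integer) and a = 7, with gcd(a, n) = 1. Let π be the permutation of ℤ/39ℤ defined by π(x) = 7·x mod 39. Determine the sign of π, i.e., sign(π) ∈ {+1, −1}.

Trace 10: π^k(10) = [10, 31, 22, 37, 25, 19, 16] for k=0..6.
Cycle lengths of π_7 on ℤ/39ℤ: [12, 12, 12, 1, 1, 1]; 6 cycles in total.
sign(π) = (−1)^{n − #cycles} = (−1)^{39−6} = (−1)^33 = -1.
Check: (7/39) = -1 by Zolotarev.

-1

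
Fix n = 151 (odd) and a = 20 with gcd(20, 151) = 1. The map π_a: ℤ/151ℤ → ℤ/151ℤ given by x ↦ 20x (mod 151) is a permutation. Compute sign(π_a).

+1

Start at x=1: 1 → 20 → 98 → 148 → 91 → 8 → 9 → … (one orbit).
The orbit structure of x ↦ 20x mod 151: 7 orbits of sizes [25, 25, 25, 25, 25, 25, 1].
sign(π) = (−1)^{n − #cycles} = (−1)^{151−7} = (−1)^144 = +1.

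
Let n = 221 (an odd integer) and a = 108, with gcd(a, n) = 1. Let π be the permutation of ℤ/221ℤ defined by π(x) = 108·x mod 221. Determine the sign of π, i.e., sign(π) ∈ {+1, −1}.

-1

Trace 82: π^k(82) = [82, 16, 181, 100, 192, 183, 95] for k=0..6.
Cycle type of π: 48×4 + 16 + 6×2 + 1; total 8 cycles.
221 − 8 = 213 transpositions; sign(π) = (−1)^213 = -1.
(108|221)_J = -1 (Zolotarev's lemma cross-check).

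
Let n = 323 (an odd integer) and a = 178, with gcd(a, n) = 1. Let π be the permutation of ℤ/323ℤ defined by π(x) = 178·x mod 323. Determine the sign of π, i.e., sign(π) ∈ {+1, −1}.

Orbit of 220 under x↦178x: [220, 77, 140, 49, 1, 178, 30]… (length divides ord_323(178)).
Decompose π into cycles: lengths [24, 24, 24, 24, 24, 24, 24, 24, 24, 24, 24, 24, 8, 8, 3, 3, 3, 3, 3, 3, 1] (21 cycles, including the fixed point 0).
21 cycles on 323: each ℓ→(−1)^(ℓ−1), product (−1)^302 = +1.
The Jacobi symbol (178|323) = +1 (Zolotarev) agrees.

+1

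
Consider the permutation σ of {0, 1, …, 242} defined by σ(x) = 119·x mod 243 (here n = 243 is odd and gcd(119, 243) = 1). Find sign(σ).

-1

Orbit of 146 under x↦119x: [146, 121, 62, 88, 23, 64, 83]… (length divides ord_243(119)).
π_119 has 6 disjoint cycles with lengths [162, 54, 18, 6, 2, 1] on {0,…,242}.
243 − 6 = 237 transpositions; sign(π) = (−1)^237 = -1.
The Jacobi symbol (119|243) = -1 (Zolotarev) agrees.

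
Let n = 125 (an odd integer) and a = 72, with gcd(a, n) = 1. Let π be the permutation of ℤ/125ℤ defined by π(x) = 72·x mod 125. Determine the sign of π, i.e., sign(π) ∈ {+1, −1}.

-1

Start at x=47: 47 → 9 → 23 → 31 → 107 → 79 → 63 → … (one orbit).
π_72 has 4 disjoint cycles with lengths [100, 20, 4, 1] on {0,…,124}.
4 cycles on 125: each ℓ→(−1)^(ℓ−1), product (−1)^121 = -1.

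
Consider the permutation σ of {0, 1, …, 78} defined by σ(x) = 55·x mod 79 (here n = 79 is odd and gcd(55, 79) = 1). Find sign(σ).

+1

Trace 1: π^k(1) = [1, 55, 23] for k=0..2.
Cycle type of π: 3×26 + 1; total 27 cycles.
79 − 27 = 52 transpositions; sign(π) = (−1)^52 = +1.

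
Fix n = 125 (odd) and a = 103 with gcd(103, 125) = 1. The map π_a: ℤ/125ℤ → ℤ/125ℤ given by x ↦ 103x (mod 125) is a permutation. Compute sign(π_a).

-1

Orbit of 103 under x↦103x: [103, 109, 102, 6, 118, 29, 112]… (length divides ord_125(103)).
π_103 has 4 disjoint cycles with lengths [100, 20, 4, 1] on {0,…,124}.
sign(π) = (−1)^{n − #cycles} = (−1)^{125−4} = (−1)^121 = -1.
Via Zolotarev, sign(π_{103}) = (103|125) = -1.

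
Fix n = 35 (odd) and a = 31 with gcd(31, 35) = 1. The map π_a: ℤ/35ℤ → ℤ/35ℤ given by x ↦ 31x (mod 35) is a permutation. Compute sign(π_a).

Trace 26: π^k(26) = [26, 1, 31, 16, 6, 11] for k=0..5.
10 cycles of lengths [6, 6, 6, 6, 6, 1, 1, 1, 1, 1].
sign(π) = (−1)^{n − #cycles} = (−1)^{35−10} = (−1)^25 = -1.
Via Zolotarev, sign(π_{31}) = (31|35) = -1.

-1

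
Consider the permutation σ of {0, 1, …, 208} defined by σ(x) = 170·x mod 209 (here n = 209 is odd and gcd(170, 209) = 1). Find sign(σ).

-1

Trace 115: π^k(115) = [115, 113, 191, 75, 1, 170, 58] for k=0..6.
Decompose π into cycles: lengths [10, 10, 10, 10, 10, 10, 10, 10, 10, 10, 10, 10, 10, 10, 10, 10, 10, 10, 5, 5, 2, 2, 2, 2, 2, 2, 2, 2, 2, 1] (30 cycles, including the fixed point 0).
Σ(ℓ_i−1) = 209−30 = 179; sign = (−1)^179 = -1.
Check: (170/209) = -1 by Zolotarev.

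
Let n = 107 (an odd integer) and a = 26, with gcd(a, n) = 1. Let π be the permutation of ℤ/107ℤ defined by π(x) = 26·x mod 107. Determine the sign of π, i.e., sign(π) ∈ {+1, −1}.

Orbit of 81 under x↦26x: [81, 73, 79, 21, 11, 72, 53]… (length divides ord_107(26)).
Cycle lengths of π_26 on ℤ/107ℤ: [106, 1]; 2 cycles in total.
107 − 2 = 105 transpositions; sign(π) = (−1)^105 = -1.
Via Zolotarev, sign(π_{26}) = (26|107) = -1.

-1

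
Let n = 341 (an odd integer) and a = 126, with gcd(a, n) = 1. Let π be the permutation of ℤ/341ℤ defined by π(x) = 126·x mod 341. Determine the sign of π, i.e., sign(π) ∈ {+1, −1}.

+1

Trace 70: π^k(70) = [70, 295, 1, 126, 190] for k=0..4.
π_126 has 69 disjoint cycles with lengths [5, 5, 5, 5, 5, 5, 5, 5, 5, 5, 5, 5, 5, 5, 5, 5, 5, 5, 5, 5, 5, 5, 5, 5, 5, 5, 5, 5, 5, 5, 5, 5, 5, 5, 5, 5, 5, 5, 5, 5, 5, 5, 5, 5, 5, 5, 5, 5, 5, 5, 5, 5, 5, 5, 5, 5, 5, 5, 5, 5, 5, 5, 5, 5, 5, 5, 5, 5, 1] on {0,…,340}.
With 69 cycles on 341 points, sign = (−1)^{341−69} = +1.
The Jacobi symbol (126|341) = +1 (Zolotarev) agrees.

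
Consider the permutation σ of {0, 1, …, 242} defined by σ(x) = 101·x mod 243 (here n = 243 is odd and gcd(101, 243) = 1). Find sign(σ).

-1

Start at x=193: 193 → 53 → 7 → 221 → 208 → 110 → 175 → … (one orbit).
Decompose π into cycles: lengths [162, 54, 18, 6, 2, 1] (6 cycles, including the fixed point 0).
6 cycles on 243: each ℓ→(−1)^(ℓ−1), product (−1)^237 = -1.
(101|243)_J = -1 (Zolotarev's lemma cross-check).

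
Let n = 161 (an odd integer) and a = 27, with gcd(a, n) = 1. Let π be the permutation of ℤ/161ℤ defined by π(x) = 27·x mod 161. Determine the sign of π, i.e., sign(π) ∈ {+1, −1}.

Start at x=64: 64 → 118 → 127 → 48 → 8 → 55 → 36 → … (one orbit).
The orbit structure of x ↦ 27x mod 161: 12 orbits of sizes [22, 22, 22, 22, 22, 22, 11, 11, 2, 2, 2, 1].
With 12 cycles on 161 points, sign = (−1)^{161−12} = -1.
Check: (27/161) = -1 by Zolotarev.

-1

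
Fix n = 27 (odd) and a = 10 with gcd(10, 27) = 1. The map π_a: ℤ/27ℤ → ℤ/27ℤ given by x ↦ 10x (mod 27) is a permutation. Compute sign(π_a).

Trace 10: π^k(10) = [10, 19, 1] for k=0..2.
Cycle lengths of π_10 on ℤ/27ℤ: [3, 3, 3, 3, 3, 3, 1, 1, 1, 1, 1, 1, 1, 1, 1]; 15 cycles in total.
15 cycles on 27: each ℓ→(−1)^(ℓ−1), product (−1)^12 = +1.

+1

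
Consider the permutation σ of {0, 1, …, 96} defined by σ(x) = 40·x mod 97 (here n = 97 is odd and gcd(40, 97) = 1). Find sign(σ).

-1

Start at x=88: 88 → 28 → 53 → 83 → 22 → 7 → 86 → … (one orbit).
Cycle lengths of π_40 on ℤ/97ℤ: [96, 1]; 2 cycles in total.
Σ(ℓ_i−1) = 97−2 = 95; sign = (−1)^95 = -1.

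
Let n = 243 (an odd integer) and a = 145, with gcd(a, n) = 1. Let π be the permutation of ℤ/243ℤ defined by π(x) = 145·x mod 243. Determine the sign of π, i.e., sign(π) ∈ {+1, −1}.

+1

Orbit of 226 under x↦145x: [226, 208, 28, 172, 154, 217, 118]… (length divides ord_243(145)).
Decompose π into cycles: lengths [27, 27, 27, 27, 27, 27, 9, 9, 9, 9, 9, 9, 3, 3, 3, 3, 3, 3, 1, 1, 1, 1, 1, 1, 1, 1, 1] (27 cycles, including the fixed point 0).
n − c = 243 − 27 = 216; sign = (−1)^216 = +1.
(145|243)_J = +1 (Zolotarev's lemma cross-check).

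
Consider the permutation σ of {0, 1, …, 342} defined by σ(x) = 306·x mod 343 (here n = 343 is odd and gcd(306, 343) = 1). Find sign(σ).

-1

Orbit of 148 under x↦306x: [148, 12, 242, 307, 303, 108, 120]… (length divides ord_343(306)).
Cycle type of π: 294 + 42 + 6 + 1; total 4 cycles.
Σ(ℓ_i−1) = 343−4 = 339; sign = (−1)^339 = -1.
Zolotarev: (306|343) = -1, matching the cycle-count sign.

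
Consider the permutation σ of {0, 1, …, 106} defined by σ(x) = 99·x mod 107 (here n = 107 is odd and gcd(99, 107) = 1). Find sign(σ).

+1

Trace 16: π^k(16) = [16, 86, 61, 47, 52, 12, 11] for k=0..6.
Decompose π into cycles: lengths [53, 53, 1] (3 cycles, including the fixed point 0).
With 3 cycles on 107 points, sign = (−1)^{107−3} = +1.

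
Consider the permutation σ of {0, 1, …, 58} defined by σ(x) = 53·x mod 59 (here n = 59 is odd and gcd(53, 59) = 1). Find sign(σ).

Trace 15: π^k(15) = [15, 28, 9, 5, 29, 3, 41] for k=0..6.
3 cycles of lengths [29, 29, 1].
With 3 cycles on 59 points, sign = (−1)^{59−3} = +1.

+1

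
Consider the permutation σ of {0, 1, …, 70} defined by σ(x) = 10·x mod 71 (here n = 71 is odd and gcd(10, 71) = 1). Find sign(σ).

+1

Trace 5: π^k(5) = [5, 50, 3, 30, 16, 18, 38] for k=0..6.
3 cycles of lengths [35, 35, 1].
With 3 cycles on 71 points, sign = (−1)^{71−3} = +1.
Via Zolotarev, sign(π_{10}) = (10|71) = +1.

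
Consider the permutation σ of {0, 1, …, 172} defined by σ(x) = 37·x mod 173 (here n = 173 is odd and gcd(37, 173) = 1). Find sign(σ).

+1

Orbit of 43 under x↦37x: [43, 34, 47, 9, 160, 38, 22]… (length divides ord_173(37)).
3 cycles of lengths [86, 86, 1].
173 − 3 = 170 transpositions; sign(π) = (−1)^170 = +1.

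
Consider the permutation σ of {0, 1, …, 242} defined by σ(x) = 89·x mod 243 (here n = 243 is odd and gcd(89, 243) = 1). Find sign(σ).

-1

Orbit of 62 under x↦89x: [62, 172, 242, 154, 98, 217, 116]… (length divides ord_243(89)).
π_89 has 14 disjoint cycles with lengths [54, 54, 54, 18, 18, 18, 6, 6, 6, 2, 2, 2, 2, 1] on {0,…,242}.
14 cycles on 243: each ℓ→(−1)^(ℓ−1), product (−1)^229 = -1.
(89|243)_J = -1 (Zolotarev's lemma cross-check).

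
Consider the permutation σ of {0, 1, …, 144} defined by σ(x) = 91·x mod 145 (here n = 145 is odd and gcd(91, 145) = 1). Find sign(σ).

Orbit of 51 under x↦91x: [51, 1, 91, 16, 6, 111, 96]… (length divides ord_145(91)).
Cycle type of π: 14×10 + 1×5; total 15 cycles.
145 − 15 = 130 transpositions; sign(π) = (−1)^130 = +1.
Via Zolotarev, sign(π_{91}) = (91|145) = +1.

+1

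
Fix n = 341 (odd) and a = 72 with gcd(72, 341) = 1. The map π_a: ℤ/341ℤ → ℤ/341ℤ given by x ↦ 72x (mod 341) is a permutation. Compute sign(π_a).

Start at x=233: 233 → 67 → 50 → 190 → 40 → 152 → 32 → … (one orbit).
The orbit structure of x ↦ 72x mod 341: 14 orbits of sizes [30, 30, 30, 30, 30, 30, 30, 30, 30, 30, 15, 15, 10, 1].
14 cycles on 341: each ℓ→(−1)^(ℓ−1), product (−1)^327 = -1.

-1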